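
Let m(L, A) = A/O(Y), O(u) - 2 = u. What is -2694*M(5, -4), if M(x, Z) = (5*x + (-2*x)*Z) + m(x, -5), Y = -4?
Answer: -181845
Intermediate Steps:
O(u) = 2 + u
m(L, A) = -A/2 (m(L, A) = A/(2 - 4) = A/(-2) = A*(-½) = -A/2)
M(x, Z) = 5/2 + 5*x - 2*Z*x (M(x, Z) = (5*x + (-2*x)*Z) - ½*(-5) = (5*x - 2*Z*x) + 5/2 = 5/2 + 5*x - 2*Z*x)
-2694*M(5, -4) = -2694*(5/2 + 5*5 - 2*(-4)*5) = -2694*(5/2 + 25 + 40) = -2694*135/2 = -181845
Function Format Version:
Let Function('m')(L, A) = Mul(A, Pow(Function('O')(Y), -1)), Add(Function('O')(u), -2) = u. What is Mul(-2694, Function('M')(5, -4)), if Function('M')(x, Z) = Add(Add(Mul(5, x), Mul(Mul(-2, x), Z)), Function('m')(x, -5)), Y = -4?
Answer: -181845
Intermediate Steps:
Function('O')(u) = Add(2, u)
Function('m')(L, A) = Mul(Rational(-1, 2), A) (Function('m')(L, A) = Mul(A, Pow(Add(2, -4), -1)) = Mul(A, Pow(-2, -1)) = Mul(A, Rational(-1, 2)) = Mul(Rational(-1, 2), A))
Function('M')(x, Z) = Add(Rational(5, 2), Mul(5, x), Mul(-2, Z, x)) (Function('M')(x, Z) = Add(Add(Mul(5, x), Mul(Mul(-2, x), Z)), Mul(Rational(-1, 2), -5)) = Add(Add(Mul(5, x), Mul(-2, Z, x)), Rational(5, 2)) = Add(Rational(5, 2), Mul(5, x), Mul(-2, Z, x)))
Mul(-2694, Function('M')(5, -4)) = Mul(-2694, Add(Rational(5, 2), Mul(5, 5), Mul(-2, -4, 5))) = Mul(-2694, Add(Rational(5, 2), 25, 40)) = Mul(-2694, Rational(135, 2)) = -181845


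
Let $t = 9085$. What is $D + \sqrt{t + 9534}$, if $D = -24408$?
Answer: $-24408 + \sqrt{18619} \approx -24272.0$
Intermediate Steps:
$D + \sqrt{t + 9534} = -24408 + \sqrt{9085 + 9534} = -24408 + \sqrt{18619}$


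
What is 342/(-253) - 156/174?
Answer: -16496/7337 ≈ -2.2483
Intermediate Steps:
342/(-253) - 156/174 = 342*(-1/253) - 156*1/174 = -342/253 - 26/29 = -16496/7337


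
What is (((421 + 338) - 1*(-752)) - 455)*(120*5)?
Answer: 633600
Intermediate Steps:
(((421 + 338) - 1*(-752)) - 455)*(120*5) = ((759 + 752) - 455)*600 = (1511 - 455)*600 = 1056*600 = 633600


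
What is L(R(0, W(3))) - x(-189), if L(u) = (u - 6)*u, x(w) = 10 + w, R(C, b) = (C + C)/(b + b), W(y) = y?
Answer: 179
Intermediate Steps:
R(C, b) = C/b (R(C, b) = (2*C)/((2*b)) = (2*C)*(1/(2*b)) = C/b)
L(u) = u*(-6 + u) (L(u) = (-6 + u)*u = u*(-6 + u))
L(R(0, W(3))) - x(-189) = (0/3)*(-6 + 0/3) - (10 - 189) = (0*(⅓))*(-6 + 0*(⅓)) - 1*(-179) = 0*(-6 + 0) + 179 = 0*(-6) + 179 = 0 + 179 = 179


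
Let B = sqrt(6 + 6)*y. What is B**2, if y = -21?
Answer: 5292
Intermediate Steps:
B = -42*sqrt(3) (B = sqrt(6 + 6)*(-21) = sqrt(12)*(-21) = (2*sqrt(3))*(-21) = -42*sqrt(3) ≈ -72.746)
B**2 = (-42*sqrt(3))**2 = 5292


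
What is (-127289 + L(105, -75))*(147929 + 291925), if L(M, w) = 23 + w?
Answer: -56011448214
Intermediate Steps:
(-127289 + L(105, -75))*(147929 + 291925) = (-127289 + (23 - 75))*(147929 + 291925) = (-127289 - 52)*439854 = -127341*439854 = -56011448214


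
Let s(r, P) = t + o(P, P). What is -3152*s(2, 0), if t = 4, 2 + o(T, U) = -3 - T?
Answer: 3152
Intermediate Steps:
o(T, U) = -5 - T (o(T, U) = -2 + (-3 - T) = -5 - T)
s(r, P) = -1 - P (s(r, P) = 4 + (-5 - P) = -1 - P)
-3152*s(2, 0) = -3152*(-1 - 1*0) = -3152*(-1 + 0) = -3152*(-1) = 3152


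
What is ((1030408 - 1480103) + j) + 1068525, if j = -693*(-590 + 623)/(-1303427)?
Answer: 806599753279/1303427 ≈ 6.1883e+5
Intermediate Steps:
j = 22869/1303427 (j = -693*33*(-1/1303427) = -22869*(-1/1303427) = 22869/1303427 ≈ 0.017545)
((1030408 - 1480103) + j) + 1068525 = ((1030408 - 1480103) + 22869/1303427) + 1068525 = (-449695 + 22869/1303427) + 1068525 = -586144581896/1303427 + 1068525 = 806599753279/1303427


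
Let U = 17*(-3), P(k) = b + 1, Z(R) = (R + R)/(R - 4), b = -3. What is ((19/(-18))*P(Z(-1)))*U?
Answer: -323/3 ≈ -107.67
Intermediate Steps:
Z(R) = 2*R/(-4 + R) (Z(R) = (2*R)/(-4 + R) = 2*R/(-4 + R))
P(k) = -2 (P(k) = -3 + 1 = -2)
U = -51
((19/(-18))*P(Z(-1)))*U = ((19/(-18))*(-2))*(-51) = ((19*(-1/18))*(-2))*(-51) = -19/18*(-2)*(-51) = (19/9)*(-51) = -323/3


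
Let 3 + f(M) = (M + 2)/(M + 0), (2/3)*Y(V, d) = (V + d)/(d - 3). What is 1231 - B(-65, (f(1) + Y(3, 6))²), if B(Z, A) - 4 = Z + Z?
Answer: 1357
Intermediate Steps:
Y(V, d) = 3*(V + d)/(2*(-3 + d)) (Y(V, d) = 3*((V + d)/(d - 3))/2 = 3*((V + d)/(-3 + d))/2 = 3*(V + d)/(2*(-3 + d)))
f(M) = -3 + (2 + M)/M (f(M) = -3 + (M + 2)/(M + 0) = -3 + (2 + M)/M)
B(Z, A) = 4 + 2*Z (B(Z, A) = 4 + (Z + Z) = 4 + 2*Z)
1231 - B(-65, (f(1) + Y(3, 6))²) = 1231 - (4 + 2*(-65)) = 1231 - (4 - 130) = 1231 - 1*(-126) = 1231 + 126 = 1357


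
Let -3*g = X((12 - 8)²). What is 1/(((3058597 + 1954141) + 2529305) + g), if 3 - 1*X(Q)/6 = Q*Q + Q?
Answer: 1/7542581 ≈ 1.3258e-7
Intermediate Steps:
X(Q) = 18 - 6*Q - 6*Q² (X(Q) = 18 - 6*(Q*Q + Q) = 18 - 6*(Q² + Q) = 18 - 6*(Q + Q²) = 18 + (-6*Q - 6*Q²) = 18 - 6*Q - 6*Q²)
g = 538 (g = -(18 - 6*(12 - 8)² - 6*(12 - 8)⁴)/3 = -(18 - 6*4² - 6*(4²)²)/3 = -(18 - 6*16 - 6*16²)/3 = -(18 - 96 - 6*256)/3 = -(18 - 96 - 1536)/3 = -⅓*(-1614) = 538)
1/(((3058597 + 1954141) + 2529305) + g) = 1/(((3058597 + 1954141) + 2529305) + 538) = 1/((5012738 + 2529305) + 538) = 1/(7542043 + 538) = 1/7542581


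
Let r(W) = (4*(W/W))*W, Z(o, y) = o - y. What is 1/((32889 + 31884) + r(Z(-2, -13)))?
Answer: 1/64817 ≈ 1.5428e-5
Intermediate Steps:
r(W) = 4*W (r(W) = (4*1)*W = 4*W)
1/((32889 + 31884) + r(Z(-2, -13))) = 1/((32889 + 31884) + 4*(-2 - 1*(-13))) = 1/(64773 + 4*(-2 + 13)) = 1/(64773 + 4*11) = 1/(64773 + 44) = 1/64817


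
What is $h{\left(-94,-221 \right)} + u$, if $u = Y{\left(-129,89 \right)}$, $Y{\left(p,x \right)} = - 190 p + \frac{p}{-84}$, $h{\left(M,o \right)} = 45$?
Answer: $\frac{687583}{28} \approx 24557.0$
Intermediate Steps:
$Y{\left(p,x \right)} = - \frac{15961 p}{84}$ ($Y{\left(p,x \right)} = - 190 p + p \left(- \frac{1}{84}\right) = - 190 p - \frac{p}{84} = - \frac{15961 p}{84}$)
$u = \frac{686323}{28}$ ($u = \left(- \frac{15961}{84}\right) \left(-129\right) = \frac{686323}{28} \approx 24512.0$)
$h{\left(-94,-221 \right)} + u = 45 + \frac{686323}{28} = \frac{687583}{28}$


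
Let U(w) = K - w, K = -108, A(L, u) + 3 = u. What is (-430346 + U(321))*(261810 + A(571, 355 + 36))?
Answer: -112948343450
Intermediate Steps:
A(L, u) = -3 + u
U(w) = -108 - w
(-430346 + U(321))*(261810 + A(571, 355 + 36)) = (-430346 + (-108 - 1*321))*(261810 + (-3 + (355 + 36))) = (-430346 + (-108 - 321))*(261810 + (-3 + 391)) = (-430346 - 429)*(261810 + 388) = -430775*262198 = -112948343450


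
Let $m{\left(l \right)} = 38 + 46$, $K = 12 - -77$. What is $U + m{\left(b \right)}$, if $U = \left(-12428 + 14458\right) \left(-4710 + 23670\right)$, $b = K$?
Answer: $38488884$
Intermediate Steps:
$K = 89$ ($K = 12 + 77 = 89$)
$b = 89$
$m{\left(l \right)} = 84$
$U = 38488800$ ($U = 2030 \cdot 18960 = 38488800$)
$U + m{\left(b \right)} = 38488800 + 84 = 38488884$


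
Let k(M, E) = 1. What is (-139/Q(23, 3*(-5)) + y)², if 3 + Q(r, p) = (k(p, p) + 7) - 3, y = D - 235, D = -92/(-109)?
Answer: 4382042809/47524 ≈ 92207.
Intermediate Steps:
D = 92/109 (D = -92*(-1/109) = 92/109 ≈ 0.84404)
y = -25523/109 (y = 92/109 - 235 = -25523/109 ≈ -234.16)
Q(r, p) = 2 (Q(r, p) = -3 + ((1 + 7) - 3) = -3 + (8 - 3) = -3 + 5 = 2)
(-139/Q(23, 3*(-5)) + y)² = (-139/2 - 25523/109)² = (-66197/218)² = 4382042809/47524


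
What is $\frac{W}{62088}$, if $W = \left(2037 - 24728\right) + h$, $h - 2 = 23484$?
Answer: $\frac{265}{20696} \approx 0.012804$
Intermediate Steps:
$h = 23486$ ($h = 2 + 23484 = 23486$)
$W = 795$ ($W = \left(2037 - 24728\right) + 23486 = -22691 + 23486 = 795$)
$\frac{W}{62088} = \frac{795}{62088} = 795 \cdot \frac{1}{62088} = \frac{265}{20696}$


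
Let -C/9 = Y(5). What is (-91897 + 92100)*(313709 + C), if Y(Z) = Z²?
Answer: 63637252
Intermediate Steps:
C = -225 (C = -9*5² = -9*25 = -225)
(-91897 + 92100)*(313709 + C) = (-91897 + 92100)*(313709 - 225) = 203*313484 = 63637252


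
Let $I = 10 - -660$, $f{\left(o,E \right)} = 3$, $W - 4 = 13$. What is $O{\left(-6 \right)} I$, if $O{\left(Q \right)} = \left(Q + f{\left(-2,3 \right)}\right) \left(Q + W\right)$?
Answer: $-22110$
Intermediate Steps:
$W = 17$ ($W = 4 + 13 = 17$)
$O{\left(Q \right)} = \left(3 + Q\right) \left(17 + Q\right)$ ($O{\left(Q \right)} = \left(Q + 3\right) \left(Q + 17\right) = \left(3 + Q\right) \left(17 + Q\right)$)
$I = 670$ ($I = 10 + 660 = 670$)
$O{\left(-6 \right)} I = \left(51 + \left(-6\right)^{2} + 20 \left(-6\right)\right) 670 = \left(51 + 36 - 120\right) 670 = \left(-33\right) 670 = -22110$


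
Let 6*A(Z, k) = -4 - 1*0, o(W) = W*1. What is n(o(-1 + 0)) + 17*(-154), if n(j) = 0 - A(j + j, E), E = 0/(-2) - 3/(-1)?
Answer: -7852/3 ≈ -2617.3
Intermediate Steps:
o(W) = W
E = 3 (E = 0*(-½) - 3*(-1) = 0 + 3 = 3)
A(Z, k) = -⅔ (A(Z, k) = (-4 - 1*0)/6 = (-4 + 0)/6 = (⅙)*(-4) = -⅔)
n(j) = ⅔ (n(j) = 0 - 1*(-⅔) = 0 + ⅔ = ⅔)
n(o(-1 + 0)) + 17*(-154) = ⅔ + 17*(-154) = ⅔ - 2618 = -7852/3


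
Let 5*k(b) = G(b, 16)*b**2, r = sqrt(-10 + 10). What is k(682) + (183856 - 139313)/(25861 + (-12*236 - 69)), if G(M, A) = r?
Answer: 44543/22960 ≈ 1.9400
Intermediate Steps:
r = 0 (r = sqrt(0) = 0)
G(M, A) = 0
k(b) = 0 (k(b) = (0*b**2)/5 = (1/5)*0 = 0)
k(682) + (183856 - 139313)/(25861 + (-12*236 - 69)) = 0 + (183856 - 139313)/(25861 + (-12*236 - 69)) = 0 + 44543/(25861 + (-2832 - 69)) = 0 + 44543/(25861 - 2901) = 0 + 44543/22960 = 44543/22960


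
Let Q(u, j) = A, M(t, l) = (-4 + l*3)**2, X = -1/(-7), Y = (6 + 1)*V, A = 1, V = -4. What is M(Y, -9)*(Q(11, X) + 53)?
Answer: 51894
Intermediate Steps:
Y = -28 (Y = (6 + 1)*(-4) = 7*(-4) = -28)
X = 1/7 (X = -1*(-1/7) = 1/7 ≈ 0.14286)
M(t, l) = (-4 + 3*l)**2
Q(u, j) = 1
M(Y, -9)*(Q(11, X) + 53) = (-4 + 3*(-9))**2*(1 + 53) = (-4 - 27)**2*54 = (-31)**2*54 = 961*54 = 51894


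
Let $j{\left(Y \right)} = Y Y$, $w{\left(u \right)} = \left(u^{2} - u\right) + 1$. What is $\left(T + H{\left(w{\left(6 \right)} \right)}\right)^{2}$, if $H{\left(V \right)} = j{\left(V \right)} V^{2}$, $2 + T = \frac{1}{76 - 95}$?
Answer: $\frac{307892295859600}{361} \approx 8.5289 \cdot 10^{11}$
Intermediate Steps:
$w{\left(u \right)} = 1 + u^{2} - u$
$T = - \frac{39}{19}$ ($T = -2 + \frac{1}{76 - 95} = -2 + \frac{1}{-19} = -2 - \frac{1}{19} = - \frac{39}{19} \approx -2.0526$)
$j{\left(Y \right)} = Y^{2}$
$H{\left(V \right)} = V^{4}$ ($H{\left(V \right)} = V^{2} V^{2} = V^{4}$)
$\left(T + H{\left(w{\left(6 \right)} \right)}\right)^{2} = \left(- \frac{39}{19} + \left(1 + 6^{2} - 6\right)^{4}\right)^{2} = \left(- \frac{39}{19} + \left(1 + 36 - 6\right)^{4}\right)^{2} = \left(- \frac{39}{19} + 31^{4}\right)^{2} = \left(- \frac{39}{19} + 923521\right)^{2} = \left(\frac{17546860}{19}\right)^{2} = \frac{307892295859600}{361}$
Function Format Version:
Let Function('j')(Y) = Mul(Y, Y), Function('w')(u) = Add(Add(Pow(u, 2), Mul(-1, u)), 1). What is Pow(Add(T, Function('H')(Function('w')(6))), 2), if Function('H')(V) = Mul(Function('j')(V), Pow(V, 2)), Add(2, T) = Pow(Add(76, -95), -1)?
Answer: Rational(307892295859600, 361) ≈ 8.5289e+11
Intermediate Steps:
Function('w')(u) = Add(1, Pow(u, 2), Mul(-1, u))
T = Rational(-39, 19) (T = Add(-2, Pow(Add(76, -95), -1)) = Add(-2, Pow(-19, -1)) = Add(-2, Rational(-1, 19)) = Rational(-39, 19) ≈ -2.0526)
Function('j')(Y) = Pow(Y, 2)
Function('H')(V) = Pow(V, 4) (Function('H')(V) = Mul(Pow(V, 2), Pow(V, 2)) = Pow(V, 4))
Pow(Add(T, Function('H')(Function('w')(6))), 2) = Pow(Add(Rational(-39, 19), Pow(Add(1, Pow(6, 2), Mul(-1, 6)), 4)), 2) = Pow(Add(Rational(-39, 19), Pow(Add(1, 36, -6), 4)), 2) = Pow(Add(Rational(-39, 19), Pow(31, 4)), 2) = Pow(Add(Rational(-39, 19), 923521), 2) = Pow(Rational(17546860, 19), 2) = Rational(307892295859600, 361)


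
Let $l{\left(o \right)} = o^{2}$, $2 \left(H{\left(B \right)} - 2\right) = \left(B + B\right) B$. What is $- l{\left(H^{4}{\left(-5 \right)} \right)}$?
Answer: $-282429536481$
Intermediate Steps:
$H{\left(B \right)} = 2 + B^{2}$ ($H{\left(B \right)} = 2 + \frac{\left(B + B\right) B}{2} = 2 + \frac{2 B B}{2} = 2 + \frac{2 B^{2}}{2} = 2 + B^{2}$)
$- l{\left(H^{4}{\left(-5 \right)} \right)} = - \left(\left(2 + \left(-5\right)^{2}\right)^{4}\right)^{2} = - \left(\left(2 + 25\right)^{4}\right)^{2} = - \left(27^{4}\right)^{2} = - 531441^{2} = \left(-1\right) 282429536481 = -282429536481$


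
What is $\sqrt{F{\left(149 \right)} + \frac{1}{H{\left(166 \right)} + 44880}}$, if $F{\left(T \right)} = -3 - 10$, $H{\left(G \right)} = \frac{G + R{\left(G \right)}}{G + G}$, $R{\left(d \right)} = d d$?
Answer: $\frac{i \sqrt{105129069423}}{89927} \approx 3.6055 i$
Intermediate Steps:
$R{\left(d \right)} = d^{2}$
$H{\left(G \right)} = \frac{G + G^{2}}{2 G}$ ($H{\left(G \right)} = \frac{G + G^{2}}{G + G} = \frac{G + G^{2}}{2 G}$)
$F{\left(T \right)} = -13$ ($F{\left(T \right)} = -3 - 10 = -13$)
$\sqrt{F{\left(149 \right)} + \frac{1}{H{\left(166 \right)} + 44880}} = \sqrt{-13 + \frac{1}{\left(\frac{1}{2} + \frac{1}{2} \cdot 166\right) + 44880}} = \sqrt{-13 + \frac{1}{\left(\frac{1}{2} + 83\right) + 44880}} = \sqrt{-13 + \frac{1}{\frac{167}{2} + 44880}} = \sqrt{-13 + \frac{1}{\frac{89927}{2}}} = \sqrt{-13 + \frac{2}{89927}} = \sqrt{- \frac{1169049}{89927}} = \frac{i \sqrt{105129069423}}{89927}$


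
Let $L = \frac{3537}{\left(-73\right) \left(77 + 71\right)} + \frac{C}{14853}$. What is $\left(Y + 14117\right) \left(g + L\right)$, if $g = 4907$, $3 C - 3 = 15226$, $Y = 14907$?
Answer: $\frac{17140939306881560}{120353859} \approx 1.4242 \cdot 10^{8}$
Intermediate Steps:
$C = \frac{15229}{3}$ ($C = 1 + \frac{1}{3} \cdot 15226 = 1 + \frac{15226}{3} = \frac{15229}{3} \approx 5076.3$)
$L = \frac{6928933}{481415436}$ ($L = \frac{3537}{\left(-73\right) \left(77 + 71\right)} + \frac{15229}{3 \cdot 14853} = \frac{3537}{\left(-73\right) 148} + \frac{15229}{3} \cdot \frac{1}{14853} = \frac{3537}{-10804} + \frac{15229}{44559} = 3537 \left(- \frac{1}{10804}\right) + \frac{15229}{44559} = - \frac{3537}{10804} + \frac{15229}{44559} = \frac{6928933}{481415436} \approx 0.014393$)
$\left(Y + 14117\right) \left(g + L\right) = \left(14907 + 14117\right) \left(4907 + \frac{6928933}{481415436}\right) = 29024 \cdot \frac{2362312473385}{481415436} = \frac{17140939306881560}{120353859}$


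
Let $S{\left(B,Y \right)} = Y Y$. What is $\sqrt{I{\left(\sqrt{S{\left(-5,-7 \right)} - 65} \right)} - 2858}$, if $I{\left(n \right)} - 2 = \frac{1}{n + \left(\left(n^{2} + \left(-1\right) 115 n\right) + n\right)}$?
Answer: $\frac{\sqrt{-1867323965540 + 1444705 i}}{25570} \approx 2.0673 \cdot 10^{-5} + 53.442 i$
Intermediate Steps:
$S{\left(B,Y \right)} = Y^{2}$
$I{\left(n \right)} = 2 + \frac{1}{n^{2} - 113 n}$ ($I{\left(n \right)} = 2 + \frac{1}{n + \left(\left(n^{2} + \left(-1\right) 115 n\right) + n\right)} = 2 + \frac{1}{n + \left(\left(n^{2} - 115 n\right) + n\right)} = 2 + \frac{1}{n + \left(n^{2} - 114 n\right)} = 2 + \frac{1}{n^{2} - 113 n}$)
$\sqrt{I{\left(\sqrt{S{\left(-5,-7 \right)} - 65} \right)} - 2858} = \sqrt{\frac{1 - 226 \sqrt{\left(-7\right)^{2} - 65} + 2 \left(\sqrt{\left(-7\right)^{2} - 65}\right)^{2}}{\sqrt{\left(-7\right)^{2} - 65} \left(-113 + \sqrt{\left(-7\right)^{2} - 65}\right)} - 2858} = \sqrt{\frac{1 - 226 \sqrt{49 - 65} + 2 \left(\sqrt{49 - 65}\right)^{2}}{\sqrt{49 - 65} \left(-113 + \sqrt{49 - 65}\right)} + \left(-7338 + 4480\right)} = \sqrt{\frac{1 - 226 \sqrt{-16} + 2 \left(\sqrt{-16}\right)^{2}}{\sqrt{-16} \left(-113 + \sqrt{-16}\right)} - 2858} = \sqrt{\frac{1 - 226 \cdot 4 i + 2 \left(4 i\right)^{2}}{4 i \left(-113 + 4 i\right)} - 2858} = \sqrt{- \frac{i}{4} \frac{-113 - 4 i}{12785} \left(1 - 904 i + 2 \left(-16\right)\right) - 2858} = \sqrt{- \frac{i}{4} \frac{-113 - 4 i}{12785} \left(1 - 904 i - 32\right) - 2858} = \sqrt{- \frac{i}{4} \frac{-113 - 4 i}{12785} \left(-31 - 904 i\right) - 2858} = \sqrt{- \frac{i \left(-113 - 4 i\right) \left(-31 - 904 i\right)}{51140} - 2858} = \sqrt{-2858 - \frac{i \left(-113 - 4 i\right) \left(-31 - 904 i\right)}{51140}}$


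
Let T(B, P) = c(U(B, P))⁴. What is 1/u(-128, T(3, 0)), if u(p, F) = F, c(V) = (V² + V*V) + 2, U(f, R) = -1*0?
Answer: 1/16 ≈ 0.062500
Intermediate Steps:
U(f, R) = 0
c(V) = 2 + 2*V² (c(V) = (V² + V²) + 2 = 2*V² + 2 = 2 + 2*V²)
T(B, P) = 16 (T(B, P) = (2 + 2*0²)⁴ = (2 + 2*0)⁴ = (2 + 0)⁴ = 2⁴ = 16)
1/u(-128, T(3, 0)) = 1/16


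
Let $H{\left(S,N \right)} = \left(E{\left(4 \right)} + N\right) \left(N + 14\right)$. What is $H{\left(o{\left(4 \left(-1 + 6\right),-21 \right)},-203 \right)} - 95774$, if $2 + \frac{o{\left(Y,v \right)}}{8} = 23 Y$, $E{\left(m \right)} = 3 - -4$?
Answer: $-58730$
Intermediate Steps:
$E{\left(m \right)} = 7$ ($E{\left(m \right)} = 3 + 4 = 7$)
$o{\left(Y,v \right)} = -16 + 184 Y$ ($o{\left(Y,v \right)} = -16 + 8 \cdot 23 Y = -16 + 184 Y$)
$H{\left(S,N \right)} = \left(7 + N\right) \left(14 + N\right)$ ($H{\left(S,N \right)} = \left(7 + N\right) \left(N + 14\right) = \left(7 + N\right) \left(14 + N\right)$)
$H{\left(o{\left(4 \left(-1 + 6\right),-21 \right)},-203 \right)} - 95774 = \left(98 + \left(-203\right)^{2} + 21 \left(-203\right)\right) - 95774 = \left(98 + 41209 - 4263\right) - 95774 = 37044 - 95774 = -58730$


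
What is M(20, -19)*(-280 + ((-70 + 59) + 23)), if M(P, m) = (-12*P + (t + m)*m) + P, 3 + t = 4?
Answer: -32696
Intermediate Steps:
t = 1 (t = -3 + 4 = 1)
M(P, m) = -11*P + m*(1 + m) (M(P, m) = (-12*P + (1 + m)*m) + P = (-12*P + m*(1 + m)) + P = -11*P + m*(1 + m))
M(20, -19)*(-280 + ((-70 + 59) + 23)) = (-19 + (-19)**2 - 11*20)*(-280 + ((-70 + 59) + 23)) = (-19 + 361 - 220)*(-280 + (-11 + 23)) = 122*(-280 + 12) = 122*(-268) = -32696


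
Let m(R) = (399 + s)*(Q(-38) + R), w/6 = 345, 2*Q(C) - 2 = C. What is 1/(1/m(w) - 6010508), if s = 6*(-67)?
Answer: -6156/37000687249 ≈ -1.6638e-7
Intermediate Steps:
Q(C) = 1 + C/2
s = -402
w = 2070 (w = 6*345 = 2070)
m(R) = 54 - 3*R (m(R) = (399 - 402)*((1 + (½)*(-38)) + R) = -3*((1 - 19) + R) = -3*(-18 + R) = 54 - 3*R)
1/(1/m(w) - 6010508) = 1/(1/(54 - 3*2070) - 6010508) = 1/(1/(54 - 6210) - 6010508) = 1/(1/(-6156) - 6010508) = 1/(-1/6156 - 6010508) = 1/(-37000687249/6156) = -6156/37000687249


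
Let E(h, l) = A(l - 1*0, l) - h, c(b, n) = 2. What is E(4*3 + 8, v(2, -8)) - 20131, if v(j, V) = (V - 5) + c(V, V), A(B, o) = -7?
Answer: -20158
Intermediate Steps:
v(j, V) = -3 + V (v(j, V) = (V - 5) + 2 = (-5 + V) + 2 = -3 + V)
E(h, l) = -7 - h
E(4*3 + 8, v(2, -8)) - 20131 = (-7 - (4*3 + 8)) - 20131 = (-7 - (12 + 8)) - 20131 = (-7 - 1*20) - 20131 = (-7 - 20) - 20131 = -27 - 20131 = -20158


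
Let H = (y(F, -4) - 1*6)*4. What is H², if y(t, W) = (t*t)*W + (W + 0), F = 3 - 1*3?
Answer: 1600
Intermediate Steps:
F = 0 (F = 3 - 3 = 0)
y(t, W) = W + W*t² (y(t, W) = t²*W + W = W*t² + W = W + W*t²)
H = -40 (H = (-4*(1 + 0²) - 1*6)*4 = (-4*(1 + 0) - 6)*4 = (-4*1 - 6)*4 = (-4 - 6)*4 = -10*4 = -40)
H² = (-40)² = 1600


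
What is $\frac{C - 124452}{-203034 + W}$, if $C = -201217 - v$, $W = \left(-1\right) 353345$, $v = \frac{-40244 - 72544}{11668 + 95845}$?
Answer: $\frac{35013538409}{59817975427} \approx 0.58533$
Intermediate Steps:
$v = - \frac{112788}{107513} \approx -1.0491$
$W = -353345$
$C = - \frac{21633330533}{107513}$ ($C = -201217 - - \frac{112788}{107513} = -201217 + \frac{112788}{107513} = - \frac{21633330533}{107513} \approx -2.0122 \cdot 10^{5}$)
$\frac{C - 124452}{-203034 + W} = \frac{- \frac{21633330533}{107513} - 124452}{-203034 - 353345} = - \frac{35013538409}{107513 \left(-556379\right)} = \left(- \frac{35013538409}{107513}\right) \left(- \frac{1}{556379}\right) = \frac{35013538409}{59817975427}$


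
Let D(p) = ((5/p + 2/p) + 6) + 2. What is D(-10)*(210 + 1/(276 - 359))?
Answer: 1272317/830 ≈ 1532.9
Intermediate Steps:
D(p) = 8 + 7/p (D(p) = (7/p + 6) + 2 = (6 + 7/p) + 2 = 8 + 7/p)
D(-10)*(210 + 1/(276 - 359)) = (8 + 7/(-10))*(210 + 1/(276 - 359)) = (8 + 7*(-⅒))*(210 + 1/(-83)) = (8 - 7/10)*(210 - 1/83) = (73/10)*(17429/83) = 1272317/830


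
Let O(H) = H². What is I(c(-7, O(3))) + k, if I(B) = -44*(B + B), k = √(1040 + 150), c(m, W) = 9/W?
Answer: -88 + √1190 ≈ -53.504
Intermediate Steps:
k = √1190 ≈ 34.496
I(B) = -88*B
I(c(-7, O(3))) + k = -792/(3²) + √1190 = -792/9 + √1190 = -88*1 + √1190 = -88 + √1190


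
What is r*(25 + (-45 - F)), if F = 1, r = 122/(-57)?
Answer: 854/19 ≈ 44.947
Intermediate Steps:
r = -122/57 (r = 122*(-1/57) = -122/57 ≈ -2.1404)
r*(25 + (-45 - F)) = -122*(25 + (-45 - 1*1))/57 = -122*(25 + (-45 - 1))/57 = -122*(25 - 46)/57 = -122/57*(-21) = 854/19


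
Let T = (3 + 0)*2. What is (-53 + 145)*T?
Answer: 552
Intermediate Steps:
T = 6 (T = 3*2 = 6)
(-53 + 145)*T = (-53 + 145)*6 = 92*6 = 552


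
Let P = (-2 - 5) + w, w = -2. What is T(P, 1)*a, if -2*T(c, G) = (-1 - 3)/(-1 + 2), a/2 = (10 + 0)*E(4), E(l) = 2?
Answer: 80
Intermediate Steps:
a = 40 (a = 2*((10 + 0)*2) = 2*(10*2) = 2*20 = 40)
P = -9 (P = (-2 - 5) - 2 = -7 - 2 = -9)
T(c, G) = 2 (T(c, G) = -(-1 - 3)/(2*(-1 + 2)) = -(-2)/1 = -(-2) = -½*(-4) = 2)
T(P, 1)*a = 2*40 = 80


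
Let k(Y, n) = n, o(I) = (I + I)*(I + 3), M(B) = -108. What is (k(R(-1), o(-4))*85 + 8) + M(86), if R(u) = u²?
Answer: 580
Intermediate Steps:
o(I) = 2*I*(3 + I) (o(I) = (2*I)*(3 + I) = 2*I*(3 + I))
(k(R(-1), o(-4))*85 + 8) + M(86) = ((2*(-4)*(3 - 4))*85 + 8) - 108 = ((2*(-4)*(-1))*85 + 8) - 108 = (8*85 + 8) - 108 = (680 + 8) - 108 = 688 - 108 = 580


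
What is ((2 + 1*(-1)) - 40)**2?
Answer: 1521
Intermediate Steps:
((2 + 1*(-1)) - 40)**2 = ((2 - 1) - 40)**2 = (1 - 40)**2 = (-39)**2 = 1521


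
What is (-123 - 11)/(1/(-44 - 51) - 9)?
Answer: 6365/428 ≈ 14.871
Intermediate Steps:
(-123 - 11)/(1/(-44 - 51) - 9) = -134/(1/(-95) - 9) = -134/(-1/95 - 9) = -134/(-856/95) = -134*(-95/856) = 6365/428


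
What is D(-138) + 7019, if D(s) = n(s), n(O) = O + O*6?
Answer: 6053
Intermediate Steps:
n(O) = 7*O (n(O) = O + 6*O = 7*O)
D(s) = 7*s
D(-138) + 7019 = 7*(-138) + 7019 = -966 + 7019 = 6053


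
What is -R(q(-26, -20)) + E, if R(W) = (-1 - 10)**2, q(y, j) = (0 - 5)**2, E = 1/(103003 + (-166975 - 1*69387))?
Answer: -16136440/133359 ≈ -121.00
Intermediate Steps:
E = -1/133359 (E = 1/(103003 + (-166975 - 69387)) = 1/(103003 - 236362) = 1/(-133359) = -1/133359 ≈ -7.4986e-6)
q(y, j) = 25 (q(y, j) = (-5)**2 = 25)
R(W) = 121 (R(W) = (-11)**2 = 121)
-R(q(-26, -20)) + E = -1*121 - 1/133359 = -121 - 1/133359 = -16136440/133359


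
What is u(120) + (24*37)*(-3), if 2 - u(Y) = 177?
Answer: -2839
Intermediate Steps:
u(Y) = -175 (u(Y) = 2 - 1*177 = 2 - 177 = -175)
u(120) + (24*37)*(-3) = -175 + (24*37)*(-3) = -175 + 888*(-3) = -175 - 2664 = -2839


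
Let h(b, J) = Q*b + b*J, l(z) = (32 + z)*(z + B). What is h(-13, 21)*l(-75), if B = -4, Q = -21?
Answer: 0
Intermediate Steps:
l(z) = (-4 + z)*(32 + z) (l(z) = (32 + z)*(z - 4) = (32 + z)*(-4 + z) = (-4 + z)*(32 + z))
h(b, J) = -21*b + J*b (h(b, J) = -21*b + b*J = -21*b + J*b)
h(-13, 21)*l(-75) = (-13*(-21 + 21))*(-128 + (-75)**2 + 28*(-75)) = (-13*0)*(-128 + 5625 - 2100) = 0*3397 = 0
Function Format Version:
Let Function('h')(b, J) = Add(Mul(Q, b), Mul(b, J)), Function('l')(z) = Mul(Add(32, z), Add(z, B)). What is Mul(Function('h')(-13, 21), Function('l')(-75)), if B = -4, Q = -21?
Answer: 0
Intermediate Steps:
Function('l')(z) = Mul(Add(-4, z), Add(32, z)) (Function('l')(z) = Mul(Add(32, z), Add(z, -4)) = Mul(Add(32, z), Add(-4, z)) = Mul(Add(-4, z), Add(32, z)))
Function('h')(b, J) = Add(Mul(-21, b), Mul(J, b)) (Function('h')(b, J) = Add(Mul(-21, b), Mul(b, J)) = Add(Mul(-21, b), Mul(J, b)))
Mul(Function('h')(-13, 21), Function('l')(-75)) = Mul(Mul(-13, Add(-21, 21)), Add(-128, Pow(-75, 2), Mul(28, -75))) = Mul(Mul(-13, 0), Add(-128, 5625, -2100)) = Mul(0, 3397) = 0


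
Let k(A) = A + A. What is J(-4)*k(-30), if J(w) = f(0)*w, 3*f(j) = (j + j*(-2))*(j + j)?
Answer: 0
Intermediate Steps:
f(j) = -2*j²/3 (f(j) = ((j + j*(-2))*(j + j))/3 = ((j - 2*j)*(2*j))/3 = ((-j)*(2*j))/3 = (-2*j²)/3 = -2*j²/3)
k(A) = 2*A
J(w) = 0 (J(w) = (-⅔*0²)*w = (-⅔*0)*w = 0*w = 0)
J(-4)*k(-30) = 0*(2*(-30)) = 0*(-60) = 0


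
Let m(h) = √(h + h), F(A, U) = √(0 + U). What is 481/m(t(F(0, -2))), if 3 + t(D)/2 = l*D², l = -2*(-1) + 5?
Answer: -481*I*√17/34 ≈ -58.33*I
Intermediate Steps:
l = 7 (l = 2 + 5 = 7)
F(A, U) = √U
t(D) = -6 + 14*D² (t(D) = -6 + 2*(7*D²) = -6 + 14*D²)
m(h) = √2*√h (m(h) = √(2*h) = √2*√h)
481/m(t(F(0, -2))) = 481/((√2*√(-6 + 14*(√(-2))²))) = 481/((√2*√(-6 + 14*(I*√2)²))) = 481/((√2*√(-6 + 14*(-2)))) = 481/((√2*√(-6 - 28))) = 481/((√2*√(-34))) = 481/((√2*(I*√34))) = 481/((2*I*√17)) = 481*(-I*√17/34) = -481*I*√17/34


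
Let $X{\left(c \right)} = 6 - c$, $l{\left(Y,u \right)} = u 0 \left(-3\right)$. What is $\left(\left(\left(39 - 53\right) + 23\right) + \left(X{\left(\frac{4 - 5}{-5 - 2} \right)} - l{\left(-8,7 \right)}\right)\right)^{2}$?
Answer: $\frac{10816}{49} \approx 220.73$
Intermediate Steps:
$l{\left(Y,u \right)} = 0$ ($l{\left(Y,u \right)} = 0 \left(-3\right) = 0$)
$\left(\left(\left(39 - 53\right) + 23\right) + \left(X{\left(\frac{4 - 5}{-5 - 2} \right)} - l{\left(-8,7 \right)}\right)\right)^{2} = \left(\left(\left(39 - 53\right) + 23\right) + \left(\left(6 - \frac{4 - 5}{-5 - 2}\right) - 0\right)\right)^{2} = \left(\left(-14 + 23\right) + \left(\left(6 - - \frac{1}{-7}\right) + 0\right)\right)^{2} = \left(9 + \left(\left(6 - \left(-1\right) \left(- \frac{1}{7}\right)\right) + 0\right)\right)^{2} = \left(9 + \left(\left(6 - \frac{1}{7}\right) + 0\right)\right)^{2} = \left(9 + \left(\frac{41}{7} + 0\right)\right)^{2} = \left(9 + \frac{41}{7}\right)^{2} = \left(\frac{104}{7}\right)^{2} = \frac{10816}{49}$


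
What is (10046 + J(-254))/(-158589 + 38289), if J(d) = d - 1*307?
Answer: -1897/24060 ≈ -0.078845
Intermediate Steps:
J(d) = -307 + d (J(d) = d - 307 = -307 + d)
(10046 + J(-254))/(-158589 + 38289) = (10046 + (-307 - 254))/(-158589 + 38289) = (10046 - 561)/(-120300) = 9485*(-1/120300) = -1897/24060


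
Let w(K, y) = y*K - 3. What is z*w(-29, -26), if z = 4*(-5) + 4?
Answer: -12016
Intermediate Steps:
z = -16 (z = -20 + 4 = -16)
w(K, y) = -3 + K*y (w(K, y) = K*y - 3 = -3 + K*y)
z*w(-29, -26) = -16*(-3 - 29*(-26)) = -16*(-3 + 754) = -16*751 = -12016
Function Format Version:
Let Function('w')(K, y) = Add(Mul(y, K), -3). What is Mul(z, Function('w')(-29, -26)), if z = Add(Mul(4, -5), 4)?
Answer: -12016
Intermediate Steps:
z = -16 (z = Add(-20, 4) = -16)
Function('w')(K, y) = Add(-3, Mul(K, y)) (Function('w')(K, y) = Add(Mul(K, y), -3) = Add(-3, Mul(K, y)))
Mul(z, Function('w')(-29, -26)) = Mul(-16, Add(-3, Mul(-29, -26))) = Mul(-16, Add(-3, 754)) = Mul(-16, 751) = -12016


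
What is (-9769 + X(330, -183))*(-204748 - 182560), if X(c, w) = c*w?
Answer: 27173141972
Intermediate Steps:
(-9769 + X(330, -183))*(-204748 - 182560) = (-9769 + 330*(-183))*(-204748 - 182560) = (-9769 - 60390)*(-387308) = -70159*(-387308) = 27173141972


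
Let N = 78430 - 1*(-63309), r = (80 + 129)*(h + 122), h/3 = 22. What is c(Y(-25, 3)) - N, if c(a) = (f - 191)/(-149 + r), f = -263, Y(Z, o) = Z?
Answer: -5548090131/39143 ≈ -1.4174e+5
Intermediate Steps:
h = 66 (h = 3*22 = 66)
r = 39292 (r = (80 + 129)*(66 + 122) = 209*188 = 39292)
N = 141739 (N = 78430 + 63309 = 141739)
c(a) = -454/39143 (c(a) = (-263 - 191)/(-149 + 39292) = -454/39143)
c(Y(-25, 3)) - N = -454/39143 - 1*141739 = -454/39143 - 141739 = -5548090131/39143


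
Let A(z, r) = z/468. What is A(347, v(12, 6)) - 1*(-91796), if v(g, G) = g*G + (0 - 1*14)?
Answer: 42960875/468 ≈ 91797.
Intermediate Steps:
v(g, G) = -14 + G*g (v(g, G) = G*g + (0 - 14) = G*g - 14 = -14 + G*g)
A(z, r) = z/468 (A(z, r) = z*(1/468) = z/468)
A(347, v(12, 6)) - 1*(-91796) = (1/468)*347 - 1*(-91796) = 347/468 + 91796 = 42960875/468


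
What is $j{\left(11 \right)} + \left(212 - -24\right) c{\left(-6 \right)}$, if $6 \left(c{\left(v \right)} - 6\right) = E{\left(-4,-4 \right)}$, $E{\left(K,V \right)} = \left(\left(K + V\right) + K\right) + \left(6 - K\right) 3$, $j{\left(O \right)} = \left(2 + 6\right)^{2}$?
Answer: $2188$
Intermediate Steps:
$j{\left(O \right)} = 64$ ($j{\left(O \right)} = 8^{2} = 64$)
$E{\left(K,V \right)} = 18 + V - K$ ($E{\left(K,V \right)} = \left(V + 2 K\right) - \left(-18 + 3 K\right) = 18 + V - K$)
$c{\left(v \right)} = 9$ ($c{\left(v \right)} = 6 + \frac{18 - 4 - -4}{6} = 6 + \frac{18 - 4 + 4}{6} = 6 + \frac{1}{6} \cdot 18 = 6 + 3 = 9$)
$j{\left(11 \right)} + \left(212 - -24\right) c{\left(-6 \right)} = 64 + \left(212 - -24\right) 9 = 64 + \left(212 + 24\right) 9 = 64 + 236 \cdot 9 = 64 + 2124 = 2188$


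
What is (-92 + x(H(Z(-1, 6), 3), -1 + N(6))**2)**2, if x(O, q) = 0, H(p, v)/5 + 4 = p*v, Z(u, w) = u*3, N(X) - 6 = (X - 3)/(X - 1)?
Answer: 8464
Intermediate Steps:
N(X) = 6 + (-3 + X)/(-1 + X) (N(X) = 6 + (X - 3)/(X - 1) = 6 + (-3 + X)/(-1 + X))
Z(u, w) = 3*u
H(p, v) = -20 + 5*p*v (H(p, v) = -20 + 5*(p*v) = -20 + 5*p*v)
(-92 + x(H(Z(-1, 6), 3), -1 + N(6))**2)**2 = (-92 + 0**2)**2 = (-92 + 0)**2 = (-92)**2 = 8464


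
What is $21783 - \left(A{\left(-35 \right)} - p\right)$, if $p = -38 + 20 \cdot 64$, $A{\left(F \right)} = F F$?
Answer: $21800$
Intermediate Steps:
$A{\left(F \right)} = F^{2}$
$p = 1242$ ($p = -38 + 1280 = 1242$)
$21783 - \left(A{\left(-35 \right)} - p\right) = 21783 - \left(\left(-35\right)^{2} - 1242\right) = 21783 - \left(1225 - 1242\right) = 21783 - -17 = 21783 + 17 = 21800$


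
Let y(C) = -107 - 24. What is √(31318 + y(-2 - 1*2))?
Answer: √31187 ≈ 176.60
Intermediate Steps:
y(C) = -131
√(31318 + y(-2 - 1*2)) = √(31318 - 131) = √31187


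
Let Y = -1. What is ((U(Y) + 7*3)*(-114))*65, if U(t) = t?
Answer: -148200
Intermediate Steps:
((U(Y) + 7*3)*(-114))*65 = ((-1 + 7*3)*(-114))*65 = ((-1 + 21)*(-114))*65 = (20*(-114))*65 = -2280*65 = -148200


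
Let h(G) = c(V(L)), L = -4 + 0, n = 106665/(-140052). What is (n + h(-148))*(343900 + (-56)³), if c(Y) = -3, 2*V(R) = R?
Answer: -7387962097/11671 ≈ -6.3302e+5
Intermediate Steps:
n = -35555/46684 (n = 106665*(-1/140052) = -35555/46684 ≈ -0.76161)
L = -4
V(R) = R/2
h(G) = -3
(n + h(-148))*(343900 + (-56)³) = (-35555/46684 - 3)*(343900 + (-56)³) = -175607*(343900 - 175616)/46684 = -175607/46684*168284 = -7387962097/11671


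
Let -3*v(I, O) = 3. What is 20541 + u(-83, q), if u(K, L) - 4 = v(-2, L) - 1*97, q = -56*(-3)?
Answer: 20447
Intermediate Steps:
q = 168
v(I, O) = -1 (v(I, O) = -1/3*3 = -1)
u(K, L) = -94 (u(K, L) = 4 + (-1 - 1*97) = 4 + (-1 - 97) = 4 - 98 = -94)
20541 + u(-83, q) = 20541 - 94 = 20447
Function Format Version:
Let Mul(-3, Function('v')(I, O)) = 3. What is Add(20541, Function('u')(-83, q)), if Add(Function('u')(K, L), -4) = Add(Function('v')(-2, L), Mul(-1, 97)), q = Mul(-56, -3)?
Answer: 20447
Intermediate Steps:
q = 168
Function('v')(I, O) = -1 (Function('v')(I, O) = Mul(Rational(-1, 3), 3) = -1)
Function('u')(K, L) = -94 (Function('u')(K, L) = Add(4, Add(-1, Mul(-1, 97))) = Add(4, Add(-1, -97)) = Add(4, -98) = -94)
Add(20541, Function('u')(-83, q)) = Add(20541, -94) = 20447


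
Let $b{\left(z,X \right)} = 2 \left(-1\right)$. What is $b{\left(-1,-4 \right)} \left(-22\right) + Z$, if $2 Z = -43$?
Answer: $\frac{45}{2} \approx 22.5$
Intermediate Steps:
$b{\left(z,X \right)} = -2$
$Z = - \frac{43}{2}$ ($Z = \frac{1}{2} \left(-43\right) = - \frac{43}{2} \approx -21.5$)
$b{\left(-1,-4 \right)} \left(-22\right) + Z = \left(-2\right) \left(-22\right) - \frac{43}{2} = 44 - \frac{43}{2} = \frac{45}{2}$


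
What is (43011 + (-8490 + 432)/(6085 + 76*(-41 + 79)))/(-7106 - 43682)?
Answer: -128643215/151906908 ≈ -0.84686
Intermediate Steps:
(43011 + (-8490 + 432)/(6085 + 76*(-41 + 79)))/(-7106 - 43682) = (43011 - 8058/(6085 + 76*38))/(-50788) = (43011 - 8058/(6085 + 2888))*(-1/50788) = (43011 - 8058/8973)*(-1/50788) = (43011 - 8058*1/8973)*(-1/50788) = (43011 - 2686/2991)*(-1/50788) = (128643215/2991)*(-1/50788) = -128643215/151906908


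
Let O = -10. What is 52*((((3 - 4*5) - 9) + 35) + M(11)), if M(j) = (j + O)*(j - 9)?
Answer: 572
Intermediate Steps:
M(j) = (-10 + j)*(-9 + j) (M(j) = (j - 10)*(j - 9) = (-10 + j)*(-9 + j))
52*((((3 - 4*5) - 9) + 35) + M(11)) = 52*((((3 - 4*5) - 9) + 35) + (90 + 11² - 19*11)) = 52*((((3 - 20) - 9) + 35) + (90 + 121 - 209)) = 52*(((-17 - 9) + 35) + 2) = 52*((-26 + 35) + 2) = 52*(9 + 2) = 52*11 = 572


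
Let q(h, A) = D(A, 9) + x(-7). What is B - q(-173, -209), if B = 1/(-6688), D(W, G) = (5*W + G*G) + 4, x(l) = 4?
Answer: 6393727/6688 ≈ 956.00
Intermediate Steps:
D(W, G) = 4 + G**2 + 5*W (D(W, G) = (5*W + G**2) + 4 = (G**2 + 5*W) + 4 = 4 + G**2 + 5*W)
q(h, A) = 89 + 5*A (q(h, A) = (4 + 9**2 + 5*A) + 4 = (4 + 81 + 5*A) + 4 = (85 + 5*A) + 4 = 89 + 5*A)
B = -1/6688 ≈ -0.00014952
B - q(-173, -209) = -1/6688 - (89 + 5*(-209)) = -1/6688 - (89 - 1045) = -1/6688 - 1*(-956) = -1/6688 + 956 = 6393727/6688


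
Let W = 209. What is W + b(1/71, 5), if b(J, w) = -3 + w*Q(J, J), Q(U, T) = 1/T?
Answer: 561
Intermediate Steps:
b(J, w) = -3 + w/J
W + b(1/71, 5) = 209 + (-3 + 5/(1/71)) = 209 + (-3 + 5*71) = 209 + (-3 + 355) = 209 + 352 = 561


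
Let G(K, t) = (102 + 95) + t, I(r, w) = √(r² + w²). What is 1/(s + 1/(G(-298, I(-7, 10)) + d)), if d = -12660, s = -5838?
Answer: -906794484823/5293866275155669 + √149/5293866275155669 ≈ -0.00017129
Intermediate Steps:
G(K, t) = 197 + t
1/(s + 1/(G(-298, I(-7, 10)) + d)) = 1/(-5838 + 1/((197 + √((-7)² + 10²)) - 12660)) = 1/(-5838 + 1/((197 + √(49 + 100)) - 12660)) = 1/(-5838 + 1/((197 + √149) - 12660)) = 1/(-5838 + 1/(-12463 + √149))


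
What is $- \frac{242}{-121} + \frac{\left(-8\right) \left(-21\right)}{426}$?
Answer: $\frac{170}{71} \approx 2.3944$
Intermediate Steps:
$- \frac{242}{-121} + \frac{\left(-8\right) \left(-21\right)}{426} = \left(-242\right) \left(- \frac{1}{121}\right) + 168 \cdot \frac{1}{426} = 2 + \frac{28}{71} = \frac{170}{71}$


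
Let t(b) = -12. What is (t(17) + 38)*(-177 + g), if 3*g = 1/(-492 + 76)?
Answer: -220897/48 ≈ -4602.0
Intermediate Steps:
g = -1/1248 (g = 1/(3*(-492 + 76)) = (1/3)/(-416) = (1/3)*(-1/416) = -1/1248 ≈ -0.00080128)
(t(17) + 38)*(-177 + g) = (-12 + 38)*(-177 - 1/1248) = 26*(-220897/1248) = -220897/48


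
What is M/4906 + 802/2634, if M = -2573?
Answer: -1421335/6461202 ≈ -0.21998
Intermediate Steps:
M/4906 + 802/2634 = -2573/4906 + 802/2634 = -2573*1/4906 + 802*(1/2634) = -2573/4906 + 401/1317 = -1421335/6461202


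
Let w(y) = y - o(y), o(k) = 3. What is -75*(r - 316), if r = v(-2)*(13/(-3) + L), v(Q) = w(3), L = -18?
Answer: 23700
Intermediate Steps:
w(y) = -3 + y (w(y) = y - 1*3 = y - 3 = -3 + y)
v(Q) = 0 (v(Q) = -3 + 3 = 0)
r = 0 (r = 0*(13/(-3) - 18) = 0*(13*(-⅓) - 18) = 0*(-13/3 - 18) = 0*(-67/3) = 0)
-75*(r - 316) = -75*(0 - 316) = -75*(-316) = 23700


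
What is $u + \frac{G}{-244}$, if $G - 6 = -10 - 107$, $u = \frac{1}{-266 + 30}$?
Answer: $\frac{1622}{3599} \approx 0.45068$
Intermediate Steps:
$u = - \frac{1}{236}$ ($u = \frac{1}{-236} = - \frac{1}{236} \approx -0.0042373$)
$G = -111$ ($G = 6 - 117 = -111$)
$u + \frac{G}{-244} = - \frac{1}{236} + \frac{1}{-244} \left(-111\right) = - \frac{1}{236} - - \frac{111}{244} = - \frac{1}{236} + \frac{111}{244} = \frac{1622}{3599}$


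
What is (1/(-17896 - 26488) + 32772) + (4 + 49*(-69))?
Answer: 1304667679/44384 ≈ 29395.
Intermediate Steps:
(1/(-17896 - 26488) + 32772) + (4 + 49*(-69)) = (1/(-44384) + 32772) + (4 - 3381) = (-1/44384 + 32772) - 3377 = 1454552447/44384 - 3377 = 1304667679/44384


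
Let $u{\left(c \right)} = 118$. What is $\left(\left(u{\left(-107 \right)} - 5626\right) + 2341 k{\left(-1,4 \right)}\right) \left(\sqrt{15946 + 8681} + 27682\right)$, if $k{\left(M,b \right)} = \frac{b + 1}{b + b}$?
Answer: $- \frac{447880919}{4} - \frac{32359 \sqrt{24627}}{8} \approx -1.126 \cdot 10^{8}$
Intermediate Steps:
$k{\left(M,b \right)} = \frac{1 + b}{2 b}$
$\left(\left(u{\left(-107 \right)} - 5626\right) + 2341 k{\left(-1,4 \right)}\right) \left(\sqrt{15946 + 8681} + 27682\right) = \left(\left(118 - 5626\right) + 2341 \frac{1 + 4}{2 \cdot 4}\right) \left(\sqrt{15946 + 8681} + 27682\right) = \left(\left(118 - 5626\right) + 2341 \cdot \frac{1}{2} \cdot \frac{1}{4} \cdot 5\right) \left(\sqrt{24627} + 27682\right) = \left(-5508 + 2341 \cdot \frac{5}{8}\right) \left(27682 + \sqrt{24627}\right) = \left(-5508 + \frac{11705}{8}\right) \left(27682 + \sqrt{24627}\right) = - \frac{32359 \left(27682 + \sqrt{24627}\right)}{8} = - \frac{447880919}{4} - \frac{32359 \sqrt{24627}}{8}$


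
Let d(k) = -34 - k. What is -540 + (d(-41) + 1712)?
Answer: 1179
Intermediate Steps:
-540 + (d(-41) + 1712) = -540 + ((-34 - 1*(-41)) + 1712) = -540 + ((-34 + 41) + 1712) = -540 + (7 + 1712) = -540 + 1719 = 1179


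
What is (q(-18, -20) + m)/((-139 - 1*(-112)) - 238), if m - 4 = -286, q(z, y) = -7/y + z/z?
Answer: 5613/5300 ≈ 1.0591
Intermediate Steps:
q(z, y) = 1 - 7/y (q(z, y) = -7/y + 1 = 1 - 7/y)
m = -282 (m = 4 - 286 = -282)
(q(-18, -20) + m)/((-139 - 1*(-112)) - 238) = ((-7 - 20)/(-20) - 282)/((-139 - 1*(-112)) - 238) = (-1/20*(-27) - 282)/((-139 + 112) - 238) = (27/20 - 282)/(-27 - 238) = -5613/20/(-265) = -5613/20*(-1/265) = 5613/5300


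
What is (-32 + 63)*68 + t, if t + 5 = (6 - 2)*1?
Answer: 2107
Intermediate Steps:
t = -1 (t = -5 + (6 - 2)*1 = -5 + 4*1 = -5 + 4 = -1)
(-32 + 63)*68 + t = (-32 + 63)*68 - 1 = 31*68 - 1 = 2108 - 1 = 2107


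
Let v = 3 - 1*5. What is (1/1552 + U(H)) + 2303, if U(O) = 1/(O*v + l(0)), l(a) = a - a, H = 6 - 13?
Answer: 25020575/10864 ≈ 2303.1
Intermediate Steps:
v = -2 (v = 3 - 5 = -2)
H = -7
l(a) = 0
U(O) = -1/(2*O) (U(O) = 1/(O*(-2) + 0) = 1/(-2*O + 0) = 1/(-2*O) = -1/(2*O))
(1/1552 + U(H)) + 2303 = (1/1552 - ½/(-7)) + 2303 = (1/1552 - ½*(-⅐)) + 2303 = (1/1552 + 1/14) + 2303 = 783/10864 + 2303 = 25020575/10864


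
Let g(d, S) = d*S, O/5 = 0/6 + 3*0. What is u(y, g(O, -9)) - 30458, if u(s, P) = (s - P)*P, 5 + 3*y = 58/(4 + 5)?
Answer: -30458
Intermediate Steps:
O = 0 (O = 5*(0/6 + 3*0) = 5*(0*(⅙) + 0) = 5*(0 + 0) = 5*0 = 0)
y = 13/27 (y = -5/3 + (58/(4 + 5))/3 = -5/3 + (58/9)/3 = -5/3 + ((⅑)*58)/3 = -5/3 + (⅓)*(58/9) = -5/3 + 58/27 = 13/27 ≈ 0.48148)
g(d, S) = S*d
u(s, P) = P*(s - P)
u(y, g(O, -9)) - 30458 = (-9*0)*(13/27 - (-9)*0) - 30458 = 0*(13/27 - 1*0) - 30458 = 0*(13/27 + 0) - 30458 = 0*(13/27) - 30458 = 0 - 30458 = -30458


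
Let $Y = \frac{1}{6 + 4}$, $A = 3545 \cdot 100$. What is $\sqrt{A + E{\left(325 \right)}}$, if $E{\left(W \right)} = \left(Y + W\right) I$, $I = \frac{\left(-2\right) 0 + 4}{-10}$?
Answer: $\frac{21 \sqrt{20089}}{5} \approx 595.29$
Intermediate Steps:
$A = 354500$
$I = - \frac{2}{5}$ ($I = \left(0 + 4\right) \left(- \frac{1}{10}\right) = 4 \left(- \frac{1}{10}\right) = - \frac{2}{5} \approx -0.4$)
$Y = \frac{1}{10} \approx 0.1$
$E{\left(W \right)} = - \frac{1}{25} - \frac{2 W}{5}$ ($E{\left(W \right)} = \left(\frac{1}{10} + W\right) \left(- \frac{2}{5}\right) = - \frac{1}{25} - \frac{2 W}{5}$)
$\sqrt{A + E{\left(325 \right)}} = \sqrt{354500 - \frac{3251}{25}} = \sqrt{\frac{8859249}{25}} = \frac{21 \sqrt{20089}}{5}$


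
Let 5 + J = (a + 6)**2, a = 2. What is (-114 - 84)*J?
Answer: -11682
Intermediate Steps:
J = 59 (J = -5 + (2 + 6)**2 = -5 + 8**2 = -5 + 64 = 59)
(-114 - 84)*J = (-114 - 84)*59 = -198*59 = -11682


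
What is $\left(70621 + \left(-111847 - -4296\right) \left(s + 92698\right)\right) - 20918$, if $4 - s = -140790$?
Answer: $-25112248389$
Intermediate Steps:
$s = 140794$ ($s = 4 - -140790 = 4 + 140790 = 140794$)
$\left(70621 + \left(-111847 - -4296\right) \left(s + 92698\right)\right) - 20918 = \left(70621 + \left(-111847 - -4296\right) \left(140794 + 92698\right)\right) - 20918 = \left(70621 + \left(-111847 + 4296\right) 233492\right) - 20918 = \left(70621 - 25112298092\right) - 20918 = -25112227471 - 20918 = -25112248389$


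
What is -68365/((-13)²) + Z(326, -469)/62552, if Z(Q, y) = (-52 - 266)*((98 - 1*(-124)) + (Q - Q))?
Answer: -1072074551/2642822 ≈ -405.66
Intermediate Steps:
Z(Q, y) = -70596 (Z(Q, y) = -318*((98 + 124) + 0) = -318*(222 + 0) = -318*222 = -70596)
-68365/((-13)²) + Z(326, -469)/62552 = -68365/((-13)²) - 70596/62552 = -68365/169 - 70596*1/62552 = -68365*1/169 - 17649/15638 = -68365/169 - 17649/15638 = -1072074551/2642822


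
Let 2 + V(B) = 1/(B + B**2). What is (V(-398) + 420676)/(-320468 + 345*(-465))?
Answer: -66469016045/75983979358 ≈ -0.87478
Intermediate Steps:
V(B) = -2 + 1/(B + B**2)
(V(-398) + 420676)/(-320468 + 345*(-465)) = ((1 - 2*(-398) - 2*(-398)**2)/((-398)*(1 - 398)) + 420676)/(-320468 + 345*(-465)) = (-1/398*(1 + 796 - 2*158404)/(-397) + 420676)/(-320468 - 160425) = (-1/398*(-1/397)*(1 + 796 - 316808) + 420676)/(-480893) = (-1/398*(-1/397)*(-316011) + 420676)*(-1/480893) = (-316011/158006 + 420676)*(-1/480893) = (66469016045/158006)*(-1/480893) = -66469016045/75983979358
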